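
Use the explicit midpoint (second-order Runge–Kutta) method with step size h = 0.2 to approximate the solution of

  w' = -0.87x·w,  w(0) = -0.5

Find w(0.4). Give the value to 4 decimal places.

-0.4661

Midpoint: k1 = f(x_n, w_n); k2 = f(x_n + h/2, w_n + (h/2)·k1); w_{n+1} = w_n + h·k2.
x=0.000000, w=-0.500000:
  k1 = f(0.000000, -0.500000) = 0.000000
  k2 = f(0.100000, -0.500000) = 0.043500
  w ← -0.500000 + 0.2·0.043500 = -0.491300
x=0.200000, w=-0.491300:
  k1 = f(0.200000, -0.491300) = 0.085486
  k2 = f(0.300000, -0.482751) = 0.125998
  w ← -0.491300 + 0.2·0.125998 = -0.466100
w(0.4) ≈ -0.4661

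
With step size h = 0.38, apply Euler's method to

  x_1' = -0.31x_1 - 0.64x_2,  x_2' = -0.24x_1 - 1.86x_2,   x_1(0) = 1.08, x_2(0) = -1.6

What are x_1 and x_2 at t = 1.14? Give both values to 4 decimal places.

1.2364, -0.2052

Euler on (x_1,x_2): x_1_{n+1} = x_1_n + h·x_1', x_2_{n+1} = x_2_n + h·x_2'.
0.000000: (1.080000, -1.600000); f=(0.689200, 2.716800) → (1.341896, -0.567616)
0.380000: (1.341896, -0.567616); f=(-0.052714, 0.733711) → (1.321865, -0.288806)
0.760000: (1.321865, -0.288806); f=(-0.224942, 0.219931) → (1.236387, -0.205232)
(x_1(1.14), x_2(1.14)) ≈ (1.2364, -0.2052)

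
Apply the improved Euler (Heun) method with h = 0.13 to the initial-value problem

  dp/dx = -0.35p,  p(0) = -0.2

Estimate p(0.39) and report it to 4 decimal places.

-0.1745

Heun: k1 = f(x_n, p_n); k2 = f(x_n + h, p_n + h·k1); p_{n+1} = p_n + (h/2)·(k1 + k2).
x=0.000000, p=-0.200000:
  k1 = f(0.000000, -0.200000) = 0.070000
  k2 = f(0.130000, -0.190900) = 0.066815
  p ← -0.200000 + (0.13/2)·(0.070000 + 0.066815) = -0.191107
x=0.130000, p=-0.191107:
  k1 = f(0.130000, -0.191107) = 0.066887
  k2 = f(0.260000, -0.182412) = 0.063844
  p ← -0.191107 + (0.13/2)·(0.066887 + 0.063844) = -0.182609
x=0.260000, p=-0.182609:
  k1 = f(0.260000, -0.182609) = 0.063913
  k2 = f(0.390000, -0.174301) = 0.061005
  p ← -0.182609 + (0.13/2)·(0.063913 + 0.061005) = -0.174490
p(0.39) ≈ -0.1745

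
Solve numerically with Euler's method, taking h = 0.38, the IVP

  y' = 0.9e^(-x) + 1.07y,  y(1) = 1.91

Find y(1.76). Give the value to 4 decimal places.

4.0420

Euler: y_{n+1} = y_n + h·f(x_n, y_n).
x=1.000000, y=1.910000: f=2.374791 → y ← 1.910000 + 0.38·2.374791 = 2.812421
x=1.380000, y=2.812421: f=3.235711 → y ← 2.812421 + 0.38·3.235711 = 4.041991
y(1.76) ≈ 4.0420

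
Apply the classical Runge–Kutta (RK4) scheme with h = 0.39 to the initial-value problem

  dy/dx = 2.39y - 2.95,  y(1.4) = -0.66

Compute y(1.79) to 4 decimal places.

-3.5638

RK4: k1 = f(x_n, y_n); k2 = f(x_n + h/2, y_n + (h/2)·k1); k3 = f(x_n + h/2, y_n + (h/2)·k2); k4 = f(x_n + h, y_n + h·k3); y_{n+1} = y_n + (h/6)·(k1 + 2k2 + 2k3 + k4).
x=1.400000, y=-0.660000:
  k1 = f(1.400000, -0.660000) = -4.527400
  k2 = f(1.595000, -1.542843) = -6.637395
  k3 = f(1.595000, -1.954292) = -7.620758
  k4 = f(1.790000, -3.632096) = -11.630708
  y ← -0.660000 + (0.39/6)·(k1 + 2k2 + 2k3 + k4) = -3.563837
y(1.79) ≈ -3.5638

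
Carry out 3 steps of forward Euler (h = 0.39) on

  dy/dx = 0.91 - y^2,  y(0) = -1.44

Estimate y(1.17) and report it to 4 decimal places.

-5.9483

Euler: y_{n+1} = y_n + h·f(x_n, y_n).
x=0.000000, y=-1.440000: f=-1.163600 → y ← -1.440000 + 0.39·(-1.163600) = -1.893804
x=0.390000, y=-1.893804: f=-2.676494 → y ← -1.893804 + 0.39·(-2.676494) = -2.937637
x=0.780000, y=-2.937637: f=-7.719708 → y ← -2.937637 + 0.39·(-7.719708) = -5.948323
y(1.17) ≈ -5.9483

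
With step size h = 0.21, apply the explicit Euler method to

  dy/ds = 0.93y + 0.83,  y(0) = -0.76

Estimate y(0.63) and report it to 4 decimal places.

-0.6662

Euler: y_{n+1} = y_n + h·f(s_n, y_n).
s=0.000000, y=-0.760000: f=0.123200 → y ← -0.760000 + 0.21·0.123200 = -0.734128
s=0.210000, y=-0.734128: f=0.147261 → y ← -0.734128 + 0.21·0.147261 = -0.703203
s=0.420000, y=-0.703203: f=0.176021 → y ← -0.703203 + 0.21·0.176021 = -0.666239
y(0.63) ≈ -0.6662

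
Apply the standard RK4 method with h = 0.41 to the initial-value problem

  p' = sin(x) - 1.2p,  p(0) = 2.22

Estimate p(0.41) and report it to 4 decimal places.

1.4287

RK4: k1 = f(x_n, p_n); k2 = f(x_n + h/2, p_n + (h/2)·k1); k3 = f(x_n + h/2, p_n + (h/2)·k2); k4 = f(x_n + h, p_n + h·k3); p_{n+1} = p_n + (h/6)·(k1 + 2k2 + 2k3 + k4).
x=0.000000, p=2.220000:
  k1 = f(0.000000, 2.220000) = -2.664000
  k2 = f(0.205000, 1.673880) = -1.805089
  k3 = f(0.205000, 1.849957) = -2.016381
  k4 = f(0.410000, 1.393284) = -1.273331
  p ← 2.220000 + (0.41/6)·(k1 + 2k2 + 2k3 + k4) = 1.428681
p(0.41) ≈ 1.4287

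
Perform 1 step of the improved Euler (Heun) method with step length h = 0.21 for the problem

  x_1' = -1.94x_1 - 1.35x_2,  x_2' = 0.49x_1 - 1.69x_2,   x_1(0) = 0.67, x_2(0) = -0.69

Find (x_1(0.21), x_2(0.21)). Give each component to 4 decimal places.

Heun on (x_1,x_2): k1 = f(x_n, state_n); k2 = f(x_n + h, state_n + h·k1); state_{n+1} = state_n + (h/2)·(k1 + k2).
0.000000: (0.670000, -0.690000)
  k1 = (-0.368300, 1.494400)
  predictor → (0.592657, -0.376176)
  k2 = (-0.641917, 0.926139)
  → (0.563927, -0.435843)
(x_1(0.21), x_2(0.21)) ≈ (0.5639, -0.4358)

0.5639, -0.4358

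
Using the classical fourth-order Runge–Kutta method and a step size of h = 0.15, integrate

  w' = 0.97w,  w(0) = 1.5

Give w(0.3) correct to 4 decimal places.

RK4: k1 = f(x_n, w_n); k2 = f(x_n + h/2, w_n + (h/2)·k1); k3 = f(x_n + h/2, w_n + (h/2)·k2); k4 = f(x_n + h, w_n + h·k3); w_{n+1} = w_n + (h/6)·(k1 + 2k2 + 2k3 + k4).
x=0.000000, w=1.500000:
  k1 = f(0.000000, 1.500000) = 1.455000
  k2 = f(0.075000, 1.609125) = 1.560851
  k3 = f(0.075000, 1.617064) = 1.568552
  k4 = f(0.150000, 1.735283) = 1.683224
  w ← 1.500000 + (0.15/6)·(k1 + 2k2 + 2k3 + k4) = 1.734926
x=0.150000, w=1.734926:
  k1 = f(0.150000, 1.734926) = 1.682878
  k2 = f(0.225000, 1.861142) = 1.805307
  k3 = f(0.225000, 1.870324) = 1.814214
  k4 = f(0.300000, 2.007058) = 1.946846
  w ← 1.734926 + (0.15/6)·(k1 + 2k2 + 2k3 + k4) = 2.006645
w(0.3) ≈ 2.0066

2.0066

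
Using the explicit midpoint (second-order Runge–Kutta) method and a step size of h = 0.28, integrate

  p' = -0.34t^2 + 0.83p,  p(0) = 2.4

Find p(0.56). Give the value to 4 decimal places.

Midpoint: k1 = f(t_n, p_n); k2 = f(t_n + h/2, p_n + (h/2)·k1); p_{n+1} = p_n + h·k2.
t=0.000000, p=2.400000:
  k1 = f(0.000000, 2.400000) = 1.992000
  k2 = f(0.140000, 2.678880) = 2.216806
  p ← 2.400000 + 0.28·2.216806 = 3.020706
t=0.280000, p=3.020706:
  k1 = f(0.280000, 3.020706) = 2.480530
  k2 = f(0.420000, 3.367980) = 2.735447
  p ← 3.020706 + 0.28·2.735447 = 3.786631
p(0.56) ≈ 3.7866

3.7866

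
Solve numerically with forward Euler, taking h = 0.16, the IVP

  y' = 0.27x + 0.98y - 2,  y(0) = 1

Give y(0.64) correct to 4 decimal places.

Euler: y_{n+1} = y_n + h·f(x_n, y_n).
x=0.000000, y=1.000000: f=-1.020000 → y ← 1.000000 + 0.16·(-1.020000) = 0.836800
x=0.160000, y=0.836800: f=-1.136736 → y ← 0.836800 + 0.16·(-1.136736) = 0.654922
x=0.320000, y=0.654922: f=-1.271776 → y ← 0.654922 + 0.16·(-1.271776) = 0.451438
x=0.480000, y=0.451438: f=-1.427991 → y ← 0.451438 + 0.16·(-1.427991) = 0.222960
y(0.64) ≈ 0.2230

0.2230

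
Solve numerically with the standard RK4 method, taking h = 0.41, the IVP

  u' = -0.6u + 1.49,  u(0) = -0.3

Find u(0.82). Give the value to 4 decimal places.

RK4: k1 = f(x_n, u_n); k2 = f(x_n + h/2, u_n + (h/2)·k1); k3 = f(x_n + h/2, u_n + (h/2)·k2); k4 = f(x_n + h, u_n + h·k3); u_{n+1} = u_n + (h/6)·(k1 + 2k2 + 2k3 + k4).
x=0.000000, u=-0.300000:
  k1 = f(0.000000, -0.300000) = 1.670000
  k2 = f(0.205000, 0.042350) = 1.464590
  k3 = f(0.205000, 0.000241) = 1.489855
  k4 = f(0.410000, 0.310841) = 1.303496
  u ← -0.300000 + (0.41/6)·(k1 + 2k2 + 2k3 + k4) = 0.306963
x=0.410000, u=0.306963:
  k1 = f(0.410000, 0.306963) = 1.305822
  k2 = f(0.615000, 0.574657) = 1.145206
  k3 = f(0.615000, 0.541730) = 1.164962
  k4 = f(0.820000, 0.784597) = 1.019242
  u ← 0.306963 + (0.41/6)·(k1 + 2k2 + 2k3 + k4) = 0.781565
u(0.82) ≈ 0.7816

0.7816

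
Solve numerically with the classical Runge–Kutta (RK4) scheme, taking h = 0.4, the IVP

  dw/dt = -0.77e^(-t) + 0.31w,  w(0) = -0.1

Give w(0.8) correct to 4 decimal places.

-0.6173

RK4: k1 = f(t_n, w_n); k2 = f(t_n + h/2, w_n + (h/2)·k1); k3 = f(t_n + h/2, w_n + (h/2)·k2); k4 = f(t_n + h, w_n + h·k3); w_{n+1} = w_n + (h/6)·(k1 + 2k2 + 2k3 + k4).
t=0.000000, w=-0.100000:
  k1 = f(0.000000, -0.100000) = -0.801000
  k2 = f(0.200000, -0.260200) = -0.711085
  k3 = f(0.200000, -0.242217) = -0.705510
  k4 = f(0.400000, -0.382204) = -0.634630
  w ← -0.100000 + (0.4/6)·(k1 + 2k2 + 2k3 + k4) = -0.384588
t=0.400000, w=-0.384588:
  k1 = f(0.400000, -0.384588) = -0.635369
  k2 = f(0.600000, -0.511662) = -0.581200
  k3 = f(0.600000, -0.500828) = -0.577842
  k4 = f(0.800000, -0.615725) = -0.536858
  w ← -0.384588 + (0.4/6)·(k1 + 2k2 + 2k3 + k4) = -0.617275
w(0.8) ≈ -0.6173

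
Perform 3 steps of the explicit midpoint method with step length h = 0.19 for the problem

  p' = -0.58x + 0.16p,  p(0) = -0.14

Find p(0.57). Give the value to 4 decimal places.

-0.2502

Midpoint: k1 = f(x_n, p_n); k2 = f(x_n + h/2, p_n + (h/2)·k1); p_{n+1} = p_n + h·k2.
x=0.000000, p=-0.140000:
  k1 = f(0.000000, -0.140000) = -0.022400
  k2 = f(0.095000, -0.142128) = -0.077840
  p ← -0.140000 + 0.19·(-0.077840) = -0.154790
x=0.190000, p=-0.154790:
  k1 = f(0.190000, -0.154790) = -0.134966
  k2 = f(0.285000, -0.167611) = -0.192118
  p ← -0.154790 + 0.19·(-0.192118) = -0.191292
x=0.380000, p=-0.191292:
  k1 = f(0.380000, -0.191292) = -0.251007
  k2 = f(0.475000, -0.215138) = -0.309922
  p ← -0.191292 + 0.19·(-0.309922) = -0.250177
p(0.57) ≈ -0.2502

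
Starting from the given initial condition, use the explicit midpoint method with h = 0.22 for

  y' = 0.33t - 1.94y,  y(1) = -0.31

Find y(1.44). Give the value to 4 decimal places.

-0.0159

Midpoint: k1 = f(t_n, y_n); k2 = f(t_n + h/2, y_n + (h/2)·k1); y_{n+1} = y_n + h·k2.
t=1.000000, y=-0.310000:
  k1 = f(1.000000, -0.310000) = 0.931400
  k2 = f(1.110000, -0.207546) = 0.768939
  y ← -0.310000 + 0.22·0.768939 = -0.140833
t=1.220000, y=-0.140833:
  k1 = f(1.220000, -0.140833) = 0.675817
  k2 = f(1.330000, -0.066494) = 0.567897
  y ← -0.140833 + 0.22·0.567897 = -0.015896
y(1.44) ≈ -0.0159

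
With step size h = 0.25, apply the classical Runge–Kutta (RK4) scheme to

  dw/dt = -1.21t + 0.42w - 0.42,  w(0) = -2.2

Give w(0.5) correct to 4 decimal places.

RK4: k1 = f(t_n, w_n); k2 = f(t_n + h/2, w_n + (h/2)·k1); k3 = f(t_n + h/2, w_n + (h/2)·k2); k4 = f(t_n + h, w_n + h·k3); w_{n+1} = w_n + (h/6)·(k1 + 2k2 + 2k3 + k4).
t=0.000000, w=-2.200000:
  k1 = f(0.000000, -2.200000) = -1.344000
  k2 = f(0.125000, -2.368000) = -1.565810
  k3 = f(0.125000, -2.395726) = -1.577455
  k4 = f(0.250000, -2.594364) = -1.812133
  w ← -2.200000 + (0.25/6)·(k1 + 2k2 + 2k3 + k4) = -2.593444
t=0.250000, w=-2.593444:
  k1 = f(0.250000, -2.593444) = -1.811747
  k2 = f(0.375000, -2.819913) = -2.058113
  k3 = f(0.375000, -2.850708) = -2.071048
  k4 = f(0.500000, -3.111206) = -2.331707
  w ← -2.593444 + (0.25/6)·(k1 + 2k2 + 2k3 + k4) = -3.110185
w(0.5) ≈ -3.1102

-3.1102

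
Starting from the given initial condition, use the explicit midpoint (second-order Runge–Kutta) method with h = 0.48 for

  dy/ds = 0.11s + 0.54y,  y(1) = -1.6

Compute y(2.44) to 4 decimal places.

Midpoint: k1 = f(s_n, y_n); k2 = f(s_n + h/2, y_n + (h/2)·k1); y_{n+1} = y_n + h·k2.
s=1.000000, y=-1.600000:
  k1 = f(1.000000, -1.600000) = -0.754000
  k2 = f(1.240000, -1.780960) = -0.825318
  y ← -1.600000 + 0.48·(-0.825318) = -1.996153
s=1.480000, y=-1.996153:
  k1 = f(1.480000, -1.996153) = -0.915123
  k2 = f(1.720000, -2.215782) = -1.007322
  y ← -1.996153 + 0.48·(-1.007322) = -2.479668
s=1.960000, y=-2.479668:
  k1 = f(1.960000, -2.479668) = -1.123420
  k2 = f(2.200000, -2.749289) = -1.242616
  y ← -2.479668 + 0.48·(-1.242616) = -3.076123
y(2.44) ≈ -3.0761

-3.0761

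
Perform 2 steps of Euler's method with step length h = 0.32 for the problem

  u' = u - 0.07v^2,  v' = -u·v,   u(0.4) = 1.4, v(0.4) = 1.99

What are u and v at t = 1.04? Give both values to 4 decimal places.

Euler on (u,v): u_{n+1} = u_n + h·u', v_{n+1} = v_n + h·v'.
0.400000: (1.400000, 1.990000); f=(1.122793, -2.786000) → (1.759294, 1.098480)
0.720000: (1.759294, 1.098480); f=(1.674828, -1.932549) → (2.295239, 0.480064)
(u(1.04), v(1.04)) ≈ (2.2952, 0.4801)

2.2952, 0.4801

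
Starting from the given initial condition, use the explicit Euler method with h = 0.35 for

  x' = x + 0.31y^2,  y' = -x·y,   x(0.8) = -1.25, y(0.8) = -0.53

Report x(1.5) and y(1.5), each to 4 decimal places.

Euler on (x,y): x_{n+1} = x_n + h·x', y_{n+1} = y_n + h·y'.
0.800000: (-1.250000, -0.530000); f=(-1.162921, -0.662500) → (-1.657022, -0.761875)
1.150000: (-1.657022, -0.761875); f=(-1.477082, -1.262444) → (-2.174001, -1.203730)
(x(1.5), y(1.5)) ≈ (-2.1740, -1.2037)

-2.1740, -1.2037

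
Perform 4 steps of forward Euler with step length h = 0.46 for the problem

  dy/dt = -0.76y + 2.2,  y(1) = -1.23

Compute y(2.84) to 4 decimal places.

2.1566

Euler: y_{n+1} = y_n + h·f(t_n, y_n).
t=1.000000, y=-1.230000: f=3.134800 → y ← -1.230000 + 0.46·3.134800 = 0.212008
t=1.460000, y=0.212008: f=2.038874 → y ← 0.212008 + 0.46·2.038874 = 1.149890
t=1.920000, y=1.149890: f=1.326084 → y ← 1.149890 + 0.46·1.326084 = 1.759888
t=2.380000, y=1.759888: f=0.862485 → y ← 1.759888 + 0.46·0.862485 = 2.156631
y(2.84) ≈ 2.1566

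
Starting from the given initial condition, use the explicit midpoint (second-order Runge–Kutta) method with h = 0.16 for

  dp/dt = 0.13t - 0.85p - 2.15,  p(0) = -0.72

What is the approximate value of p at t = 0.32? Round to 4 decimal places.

Midpoint: k1 = f(t_n, p_n); k2 = f(t_n + h/2, p_n + (h/2)·k1); p_{n+1} = p_n + h·k2.
t=0.000000, p=-0.720000:
  k1 = f(0.000000, -0.720000) = -1.538000
  k2 = f(0.080000, -0.843040) = -1.423016
  p ← -0.720000 + 0.16·(-1.423016) = -0.947683
t=0.160000, p=-0.947683:
  k1 = f(0.160000, -0.947683) = -1.323670
  k2 = f(0.240000, -1.053576) = -1.223260
  p ← -0.947683 + 0.16·(-1.223260) = -1.143404
p(0.32) ≈ -1.1434

-1.1434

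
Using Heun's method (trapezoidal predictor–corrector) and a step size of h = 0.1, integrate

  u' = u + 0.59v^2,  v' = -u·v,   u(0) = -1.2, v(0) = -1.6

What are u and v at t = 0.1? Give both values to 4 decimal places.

-1.1482, -1.8007

Heun on (u,v): k1 = f(t_n, state_n); k2 = f(t_n + h, state_n + h·k1); state_{n+1} = state_n + (h/2)·(k1 + k2).
0.000000: (-1.200000, -1.600000)
  k1 = (0.310400, -1.920000)
  predictor → (-1.168960, -1.792000)
  k2 = (0.725686, -2.094776)
  → (-1.148196, -1.800739)
(u(0.1), v(0.1)) ≈ (-1.1482, -1.8007)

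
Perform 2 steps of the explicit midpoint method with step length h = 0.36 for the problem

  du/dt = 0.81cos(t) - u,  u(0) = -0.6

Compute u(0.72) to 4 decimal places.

0.0681

Midpoint: k1 = f(t_n, u_n); k2 = f(t_n + h/2, u_n + (h/2)·k1); u_{n+1} = u_n + h·k2.
t=0.000000, u=-0.600000:
  k1 = f(0.000000, -0.600000) = 1.410000
  k2 = f(0.180000, -0.346200) = 1.143113
  u ← -0.600000 + 0.36·1.143113 = -0.188479
t=0.360000, u=-0.188479:
  k1 = f(0.360000, -0.188479) = 0.946556
  k2 = f(0.540000, -0.018099) = 0.712843
  u ← -0.188479 + 0.36·0.712843 = 0.068144
u(0.72) ≈ 0.0681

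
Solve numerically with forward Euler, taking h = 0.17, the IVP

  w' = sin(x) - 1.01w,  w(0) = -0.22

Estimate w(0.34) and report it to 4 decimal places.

-0.1222

Euler: w_{n+1} = w_n + h·f(x_n, w_n).
x=0.000000, w=-0.220000: f=0.222200 → w ← -0.220000 + 0.17·0.222200 = -0.182226
x=0.170000, w=-0.182226: f=0.353231 → w ← -0.182226 + 0.17·0.353231 = -0.122177
w(0.34) ≈ -0.1222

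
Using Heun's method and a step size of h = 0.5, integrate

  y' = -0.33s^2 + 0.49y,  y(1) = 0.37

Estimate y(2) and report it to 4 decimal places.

Heun: k1 = f(s_n, y_n); k2 = f(s_n + h, y_n + h·k1); y_{n+1} = y_n + (h/2)·(k1 + k2).
s=1.000000, y=0.370000:
  k1 = f(1.000000, 0.370000) = -0.148700
  k2 = f(1.500000, 0.295650) = -0.597631
  y ← 0.370000 + (0.5/2)·(-0.148700 + (-0.597631)) = 0.183417
s=1.500000, y=0.183417:
  k1 = f(1.500000, 0.183417) = -0.652626
  k2 = f(2.000000, -0.142896) = -1.390019
  y ← 0.183417 + (0.5/2)·(-0.652626 + (-1.390019)) = -0.327244
y(2) ≈ -0.3272

-0.3272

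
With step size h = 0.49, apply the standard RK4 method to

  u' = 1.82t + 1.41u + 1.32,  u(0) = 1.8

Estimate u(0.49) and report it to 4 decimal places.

4.7973

RK4: k1 = f(t_n, u_n); k2 = f(t_n + h/2, u_n + (h/2)·k1); k3 = f(t_n + h/2, u_n + (h/2)·k2); k4 = f(t_n + h, u_n + h·k3); u_{n+1} = u_n + (h/6)·(k1 + 2k2 + 2k3 + k4).
t=0.000000, u=1.800000:
  k1 = f(0.000000, 1.800000) = 3.858000
  k2 = f(0.245000, 2.745210) = 5.636646
  k3 = f(0.245000, 3.180978) = 6.251079
  k4 = f(0.490000, 4.863029) = 9.068671
  u ← 1.800000 + (0.49/6)·(k1 + 2k2 + 2k3 + k4) = 4.797340
u(0.49) ≈ 4.7973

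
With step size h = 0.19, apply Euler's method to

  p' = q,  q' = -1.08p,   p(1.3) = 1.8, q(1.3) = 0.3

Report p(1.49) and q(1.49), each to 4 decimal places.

Euler on (p,q): p_{n+1} = p_n + h·p', q_{n+1} = q_n + h·q'.
1.300000: (1.800000, 0.300000); f=(0.300000, -1.944000) → (1.857000, -0.069360)
(p(1.49), q(1.49)) ≈ (1.8570, -0.0694)

1.8570, -0.0694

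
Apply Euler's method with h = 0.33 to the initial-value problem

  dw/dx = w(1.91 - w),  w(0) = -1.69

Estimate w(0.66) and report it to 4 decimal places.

Euler: w_{n+1} = w_n + h·f(x_n, w_n).
x=0.000000, w=-1.690000: f=-6.084000 → w ← -1.690000 + 0.33·(-6.084000) = -3.697720
x=0.330000, w=-3.697720: f=-20.735778 → w ← -3.697720 + 0.33·(-20.735778) = -10.540527
w(0.66) ≈ -10.5405

-10.5405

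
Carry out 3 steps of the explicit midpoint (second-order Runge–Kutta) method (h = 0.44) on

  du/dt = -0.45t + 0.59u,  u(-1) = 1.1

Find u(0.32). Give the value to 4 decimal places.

2.7698

Midpoint: k1 = f(t_n, u_n); k2 = f(t_n + h/2, u_n + (h/2)·k1); u_{n+1} = u_n + h·k2.
t=-1.000000, u=1.100000:
  k1 = f(-1.000000, 1.100000) = 1.099000
  k2 = f(-0.780000, 1.341780) = 1.142650
  u ← 1.100000 + 0.44·1.142650 = 1.602766
t=-0.560000, u=1.602766:
  k1 = f(-0.560000, 1.602766) = 1.197632
  k2 = f(-0.340000, 1.866245) = 1.254085
  u ← 1.602766 + 0.44·1.254085 = 2.154563
t=-0.120000, u=2.154563:
  k1 = f(-0.120000, 2.154563) = 1.325192
  k2 = f(0.100000, 2.446106) = 1.398202
  u ← 2.154563 + 0.44·1.398202 = 2.769772
u(0.32) ≈ 2.7698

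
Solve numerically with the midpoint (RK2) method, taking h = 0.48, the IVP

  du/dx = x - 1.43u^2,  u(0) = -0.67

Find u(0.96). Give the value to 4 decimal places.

-1.7710

Midpoint: k1 = f(x_n, u_n); k2 = f(x_n + h/2, u_n + (h/2)·k1); u_{n+1} = u_n + h·k2.
x=0.000000, u=-0.670000:
  k1 = f(0.000000, -0.670000) = -0.641927
  k2 = f(0.240000, -0.824062) = -0.731083
  u ← -0.670000 + 0.48·(-0.731083) = -1.020920
x=0.480000, u=-1.020920:
  k1 = f(0.480000, -1.020920) = -1.010456
  k2 = f(0.720000, -1.263429) = -1.562643
  u ← -1.020920 + 0.48·(-1.562643) = -1.770988
u(0.96) ≈ -1.7710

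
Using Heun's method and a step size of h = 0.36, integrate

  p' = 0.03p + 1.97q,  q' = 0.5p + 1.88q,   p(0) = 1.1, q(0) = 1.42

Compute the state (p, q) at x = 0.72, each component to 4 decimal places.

5.6439, 6.6463

Heun on (p,q): k1 = f(x_n, state_n); k2 = f(x_n + h, state_n + h·k1); state_{n+1} = state_n + (h/2)·(k1 + k2).
0.000000: (1.100000, 1.420000)
  k1 = (2.830400, 3.219600)
  predictor → (2.118944, 2.579056)
  k2 = (5.144309, 5.908097)
  → (2.535448, 3.062986)
0.360000: (2.535448, 3.062986)
  k1 = (6.110145, 7.026137)
  predictor → (4.735100, 5.592395)
  k2 = (11.159070, 12.881252)
  → (5.643906, 6.646315)
(p(0.72), q(0.72)) ≈ (5.6439, 6.6463)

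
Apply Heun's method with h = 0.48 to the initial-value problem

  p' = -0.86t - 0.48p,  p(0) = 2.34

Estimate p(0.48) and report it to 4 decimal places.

1.7639

Heun: k1 = f(t_n, p_n); k2 = f(t_n + h, p_n + h·k1); p_{n+1} = p_n + (h/2)·(k1 + k2).
t=0.000000, p=2.340000:
  k1 = f(0.000000, 2.340000) = -1.123200
  k2 = f(0.480000, 1.800864) = -1.277215
  p ← 2.340000 + (0.48/2)·(-1.123200 + (-1.277215)) = 1.763900
p(0.48) ≈ 1.7639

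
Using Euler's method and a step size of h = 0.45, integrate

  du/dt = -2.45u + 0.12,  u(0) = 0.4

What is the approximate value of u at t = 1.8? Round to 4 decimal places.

Euler: u_{n+1} = u_n + h·f(t_n, u_n).
t=0.000000, u=0.400000: f=-0.860000 → u ← 0.400000 + 0.45·(-0.860000) = 0.013000
t=0.450000, u=0.013000: f=0.088150 → u ← 0.013000 + 0.45·0.088150 = 0.052668
t=0.900000, u=0.052668: f=-0.009035 → u ← 0.052668 + 0.45·(-0.009035) = 0.048602
t=1.350000, u=0.048602: f=0.000926 → u ← 0.048602 + 0.45·0.000926 = 0.049018
u(1.8) ≈ 0.0490

0.0490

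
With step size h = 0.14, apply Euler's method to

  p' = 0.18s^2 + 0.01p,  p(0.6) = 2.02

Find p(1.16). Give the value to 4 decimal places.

Euler: p_{n+1} = p_n + h·f(s_n, p_n).
s=0.600000, p=2.020000: f=0.085000 → p ← 2.020000 + 0.14·0.085000 = 2.031900
s=0.740000, p=2.031900: f=0.118887 → p ← 2.031900 + 0.14·0.118887 = 2.048544
s=0.880000, p=2.048544: f=0.159877 → p ← 2.048544 + 0.14·0.159877 = 2.070927
s=1.020000, p=2.070927: f=0.207981 → p ← 2.070927 + 0.14·0.207981 = 2.100044
p(1.16) ≈ 2.1000

2.1000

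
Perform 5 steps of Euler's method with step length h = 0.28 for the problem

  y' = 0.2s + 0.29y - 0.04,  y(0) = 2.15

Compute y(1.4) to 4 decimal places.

3.2808

Euler: y_{n+1} = y_n + h·f(s_n, y_n).
s=0.000000, y=2.150000: f=0.583500 → y ← 2.150000 + 0.28·0.583500 = 2.313380
s=0.280000, y=2.313380: f=0.686880 → y ← 2.313380 + 0.28·0.686880 = 2.505706
s=0.560000, y=2.505706: f=0.798655 → y ← 2.505706 + 0.28·0.798655 = 2.729330
s=0.840000, y=2.729330: f=0.919506 → y ← 2.729330 + 0.28·0.919506 = 2.986791
s=1.120000, y=2.986791: f=1.050170 → y ← 2.986791 + 0.28·1.050170 = 3.280839
y(1.4) ≈ 3.2808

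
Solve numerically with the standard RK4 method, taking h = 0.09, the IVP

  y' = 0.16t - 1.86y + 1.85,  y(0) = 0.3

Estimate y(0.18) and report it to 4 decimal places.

0.5000

RK4: k1 = f(t_n, y_n); k2 = f(t_n + h/2, y_n + (h/2)·k1); k3 = f(t_n + h/2, y_n + (h/2)·k2); k4 = f(t_n + h, y_n + h·k3); y_{n+1} = y_n + (h/6)·(k1 + 2k2 + 2k3 + k4).
t=0.000000, y=0.300000:
  k1 = f(0.000000, 0.300000) = 1.292000
  k2 = f(0.045000, 0.358140) = 1.191060
  k3 = f(0.045000, 0.353598) = 1.199508
  k4 = f(0.090000, 0.407956) = 1.105602
  y ← 0.300000 + (0.09/6)·(k1 + 2k2 + 2k3 + k4) = 0.407681
t=0.090000, y=0.407681:
  k1 = f(0.090000, 0.407681) = 1.106113
  k2 = f(0.135000, 0.457456) = 1.020732
  k3 = f(0.135000, 0.453614) = 1.027878
  k4 = f(0.180000, 0.500190) = 0.948446
  y ← 0.407681 + (0.09/6)·(k1 + 2k2 + 2k3 + k4) = 0.499958
y(0.18) ≈ 0.5000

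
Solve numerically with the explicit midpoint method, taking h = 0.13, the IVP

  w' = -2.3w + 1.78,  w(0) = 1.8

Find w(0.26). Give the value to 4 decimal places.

Midpoint: k1 = f(t_n, w_n); k2 = f(t_n + h/2, w_n + (h/2)·k1); w_{n+1} = w_n + h·k2.
t=0.000000, w=1.800000:
  k1 = f(0.000000, 1.800000) = -2.360000
  k2 = f(0.065000, 1.646600) = -2.007180
  w ← 1.800000 + 0.13·(-2.007180) = 1.539067
t=0.130000, w=1.539067:
  k1 = f(0.130000, 1.539067) = -1.759853
  k2 = f(0.195000, 1.424676) = -1.496755
  w ← 1.539067 + 0.13·(-1.496755) = 1.344488
w(0.26) ≈ 1.3445

1.3445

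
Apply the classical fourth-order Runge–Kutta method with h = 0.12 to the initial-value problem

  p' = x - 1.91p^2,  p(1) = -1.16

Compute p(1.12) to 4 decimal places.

-1.4045

RK4: k1 = f(x_n, p_n); k2 = f(x_n + h/2, p_n + (h/2)·k1); k3 = f(x_n + h/2, p_n + (h/2)·k2); k4 = f(x_n + h, p_n + h·k3); p_{n+1} = p_n + (h/6)·(k1 + 2k2 + 2k3 + k4).
x=1.000000, p=-1.160000:
  k1 = f(1.000000, -1.160000) = -1.570096
  k2 = f(1.060000, -1.254206) = -1.944491
  k3 = f(1.060000, -1.276669) = -2.053080
  k4 = f(1.120000, -1.406370) = -2.657742
  p ← -1.160000 + (0.12/6)·(k1 + 2k2 + 2k3 + k4) = -1.404460
p(1.12) ≈ -1.4045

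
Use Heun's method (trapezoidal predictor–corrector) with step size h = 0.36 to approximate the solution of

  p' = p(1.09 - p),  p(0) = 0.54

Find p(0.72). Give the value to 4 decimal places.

0.7427

Heun: k1 = f(t_n, p_n); k2 = f(t_n + h, p_n + h·k1); p_{n+1} = p_n + (h/2)·(k1 + k2).
t=0.000000, p=0.540000:
  k1 = f(0.000000, 0.540000) = 0.297000
  k2 = f(0.360000, 0.646920) = 0.286637
  p ← 0.540000 + (0.36/2)·(0.297000 + 0.286637) = 0.645055
t=0.360000, p=0.645055:
  k1 = f(0.360000, 0.645055) = 0.287014
  k2 = f(0.720000, 0.748380) = 0.255662
  p ← 0.645055 + (0.36/2)·(0.287014 + 0.255662) = 0.742736
p(0.72) ≈ 0.7427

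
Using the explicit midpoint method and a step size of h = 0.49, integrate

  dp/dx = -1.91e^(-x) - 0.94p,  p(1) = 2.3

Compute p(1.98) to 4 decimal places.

0.7190

Midpoint: k1 = f(x_n, p_n); k2 = f(x_n + h/2, p_n + (h/2)·k1); p_{n+1} = p_n + h·k2.
x=1.000000, p=2.300000:
  k1 = f(1.000000, 2.300000) = -2.864650
  k2 = f(1.245000, 1.598161) = -2.052238
  p ← 2.300000 + 0.49·(-2.052238) = 1.294403
x=1.490000, p=1.294403:
  k1 = f(1.490000, 1.294403) = -1.647201
  k2 = f(1.735000, 0.890839) = -1.174313
  p ← 1.294403 + 0.49·(-1.174313) = 0.718990
p(1.98) ≈ 0.7190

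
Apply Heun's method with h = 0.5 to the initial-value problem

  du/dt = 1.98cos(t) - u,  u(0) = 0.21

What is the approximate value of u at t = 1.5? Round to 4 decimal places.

Heun: k1 = f(t_n, u_n); k2 = f(t_n + h, u_n + h·k1); u_{n+1} = u_n + (h/2)·(k1 + k2).
t=0.000000, u=0.210000:
  k1 = f(0.000000, 0.210000) = 1.770000
  k2 = f(0.500000, 1.095000) = 0.642613
  u ← 0.210000 + (0.5/2)·(1.770000 + 0.642613) = 0.813153
t=0.500000, u=0.813153:
  k1 = f(0.500000, 0.813153) = 0.924460
  k2 = f(1.000000, 1.275383) = -0.205585
  u ← 0.813153 + (0.5/2)·(0.924460 + (-0.205585)) = 0.992872
t=1.000000, u=0.992872:
  k1 = f(1.000000, 0.992872) = 0.076926
  k2 = f(1.500000, 1.031335) = -0.891276
  u ← 0.992872 + (0.5/2)·(0.076926 + (-0.891276)) = 0.789285
u(1.5) ≈ 0.7893

0.7893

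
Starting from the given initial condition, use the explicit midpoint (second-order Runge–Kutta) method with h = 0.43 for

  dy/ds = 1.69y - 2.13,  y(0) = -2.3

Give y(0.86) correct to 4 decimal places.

-12.8496

Midpoint: k1 = f(s_n, y_n); k2 = f(s_n + h/2, y_n + (h/2)·k1); y_{n+1} = y_n + h·k2.
s=0.000000, y=-2.300000:
  k1 = f(0.000000, -2.300000) = -6.017000
  k2 = f(0.215000, -3.593655) = -8.203277
  y ← -2.300000 + 0.43·(-8.203277) = -5.827409
s=0.430000, y=-5.827409:
  k1 = f(0.430000, -5.827409) = -11.978321
  k2 = f(0.645000, -8.402748) = -16.330644
  y ← -5.827409 + 0.43·(-16.330644) = -12.849586
y(0.86) ≈ -12.8496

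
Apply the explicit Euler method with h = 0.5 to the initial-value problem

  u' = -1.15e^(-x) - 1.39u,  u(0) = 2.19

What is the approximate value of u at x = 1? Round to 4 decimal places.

Euler: u_{n+1} = u_n + h·f(x_n, u_n).
x=0.000000, u=2.190000: f=-4.194100 → u ← 2.190000 + 0.5·(-4.194100) = 0.092950
x=0.500000, u=0.092950: f=-0.826711 → u ← 0.092950 + 0.5·(-0.826711) = -0.320405
u(1) ≈ -0.3204

-0.3204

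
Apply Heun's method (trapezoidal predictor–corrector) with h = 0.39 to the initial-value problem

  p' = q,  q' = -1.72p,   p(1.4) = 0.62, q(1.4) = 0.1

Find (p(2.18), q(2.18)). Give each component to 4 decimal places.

0.3740, -0.6736

Heun on (p,q): k1 = f(t_n, state_n); k2 = f(t_n + h, state_n + h·k1); state_{n+1} = state_n + (h/2)·(k1 + k2).
1.400000: (0.620000, 0.100000)
  k1 = (0.100000, -1.066400)
  predictor → (0.659000, -0.315896)
  k2 = (-0.315896, -1.133480)
  → (0.577900, -0.328977)
1.790000: (0.577900, -0.328977)
  k1 = (-0.328977, -0.993988)
  predictor → (0.449599, -0.716632)
  k2 = (-0.716632, -0.773311)
  → (0.374007, -0.673600)
(p(2.18), q(2.18)) ≈ (0.3740, -0.6736)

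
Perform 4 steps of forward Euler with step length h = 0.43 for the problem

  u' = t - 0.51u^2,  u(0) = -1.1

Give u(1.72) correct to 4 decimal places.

-1.9083

Euler: u_{n+1} = u_n + h·f(t_n, u_n).
t=0.000000, u=-1.100000: f=-0.617100 → u ← -1.100000 + 0.43·(-0.617100) = -1.365353
t=0.430000, u=-1.365353: f=-0.520736 → u ← -1.365353 + 0.43·(-0.520736) = -1.589270
t=0.860000, u=-1.589270: f=-0.428147 → u ← -1.589270 + 0.43·(-0.428147) = -1.773373
t=1.290000, u=-1.773373: f=-0.313874 → u ← -1.773373 + 0.43·(-0.313874) = -1.908338
u(1.72) ≈ -1.9083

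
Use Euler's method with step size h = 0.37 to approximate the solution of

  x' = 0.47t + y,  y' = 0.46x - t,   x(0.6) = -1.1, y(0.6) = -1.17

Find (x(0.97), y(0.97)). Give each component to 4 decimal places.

Euler on (x,y): x_{n+1} = x_n + h·x', y_{n+1} = y_n + h·y'.
0.600000: (-1.100000, -1.170000); f=(-0.888000, -1.106000) → (-1.428560, -1.579220)
(x(0.97), y(0.97)) ≈ (-1.4286, -1.5792)

-1.4286, -1.5792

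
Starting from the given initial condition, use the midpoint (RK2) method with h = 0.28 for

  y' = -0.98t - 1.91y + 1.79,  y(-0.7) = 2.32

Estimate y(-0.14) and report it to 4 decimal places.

Midpoint: k1 = f(t_n, y_n); k2 = f(t_n + h/2, y_n + (h/2)·k1); y_{n+1} = y_n + h·k2.
t=-0.700000, y=2.320000:
  k1 = f(-0.700000, 2.320000) = -1.955200
  k2 = f(-0.560000, 2.046272) = -1.569580
  y ← 2.320000 + 0.28·(-1.569580) = 1.880518
t=-0.420000, y=1.880518:
  k1 = f(-0.420000, 1.880518) = -1.390189
  k2 = f(-0.280000, 1.685891) = -1.155652
  y ← 1.880518 + 0.28·(-1.155652) = 1.556935
y(-0.14) ≈ 1.5569

1.5569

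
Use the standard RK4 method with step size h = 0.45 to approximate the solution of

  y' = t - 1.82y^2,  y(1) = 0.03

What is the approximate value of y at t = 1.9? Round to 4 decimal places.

0.8494

RK4: k1 = f(t_n, y_n); k2 = f(t_n + h/2, y_n + (h/2)·k1); k3 = f(t_n + h/2, y_n + (h/2)·k2); k4 = f(t_n + h, y_n + h·k3); y_{n+1} = y_n + (h/6)·(k1 + 2k2 + 2k3 + k4).
t=1.000000, y=0.030000:
  k1 = f(1.000000, 0.030000) = 0.998362
  k2 = f(1.225000, 0.254631) = 1.106996
  k3 = f(1.225000, 0.279074) = 1.083254
  k4 = f(1.450000, 0.517464) = 0.962660
  y ← 0.030000 + (0.45/6)·(k1 + 2k2 + 2k3 + k4) = 0.505614
t=1.450000, y=0.505614:
  k1 = f(1.450000, 0.505614) = 0.984725
  k2 = f(1.675000, 0.727177) = 0.712608
  k3 = f(1.675000, 0.665951) = 0.867847
  k4 = f(1.900000, 0.896145) = 0.438401
  y ← 0.505614 + (0.45/6)·(k1 + 2k2 + 2k3 + k4) = 0.849417
y(1.9) ≈ 0.8494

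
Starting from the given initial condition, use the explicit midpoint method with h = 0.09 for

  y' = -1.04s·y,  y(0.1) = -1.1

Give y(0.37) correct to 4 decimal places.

-1.0296

Midpoint: k1 = f(s_n, y_n); k2 = f(s_n + h/2, y_n + (h/2)·k1); y_{n+1} = y_n + h·k2.
s=0.100000, y=-1.100000:
  k1 = f(0.100000, -1.100000) = 0.114400
  k2 = f(0.145000, -1.094852) = 0.165104
  y ← -1.100000 + 0.09·0.165104 = -1.085141
s=0.190000, y=-1.085141:
  k1 = f(0.190000, -1.085141) = 0.214424
  k2 = f(0.235000, -1.075492) = 0.262850
  y ← -1.085141 + 0.09·0.262850 = -1.061484
s=0.280000, y=-1.061484:
  k1 = f(0.280000, -1.061484) = 0.309104
  k2 = f(0.325000, -1.047574) = 0.354080
  y ← -1.061484 + 0.09·0.354080 = -1.029617
y(0.37) ≈ -1.0296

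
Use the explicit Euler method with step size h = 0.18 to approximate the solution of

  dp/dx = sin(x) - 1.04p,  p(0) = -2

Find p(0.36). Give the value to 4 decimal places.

-1.2891

Euler: p_{n+1} = p_n + h·f(x_n, p_n).
x=0.000000, p=-2.000000: f=2.080000 → p ← -2.000000 + 0.18·2.080000 = -1.625600
x=0.180000, p=-1.625600: f=1.869654 → p ← -1.625600 + 0.18·1.869654 = -1.289062
p(0.36) ≈ -1.2891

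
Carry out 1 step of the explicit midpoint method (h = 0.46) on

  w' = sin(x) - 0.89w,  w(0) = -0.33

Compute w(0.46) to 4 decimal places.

Midpoint: k1 = f(x_n, w_n); k2 = f(x_n + h/2, w_n + (h/2)·k1); w_{n+1} = w_n + h·k2.
x=0.000000, w=-0.330000:
  k1 = f(0.000000, -0.330000) = 0.293700
  k2 = f(0.230000, -0.262449) = 0.461557
  w ← -0.330000 + 0.46·0.461557 = -0.117684
w(0.46) ≈ -0.1177

-0.1177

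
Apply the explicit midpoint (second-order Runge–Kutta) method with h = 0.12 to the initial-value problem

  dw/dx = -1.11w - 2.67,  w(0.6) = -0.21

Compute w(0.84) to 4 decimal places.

Midpoint: k1 = f(x_n, w_n); k2 = f(x_n + h/2, w_n + (h/2)·k1); w_{n+1} = w_n + h·k2.
x=0.600000, w=-0.210000:
  k1 = f(0.600000, -0.210000) = -2.436900
  k2 = f(0.660000, -0.356214) = -2.274602
  w ← -0.210000 + 0.12·(-2.274602) = -0.482952
x=0.720000, w=-0.482952:
  k1 = f(0.720000, -0.482952) = -2.133923
  k2 = f(0.780000, -0.610988) = -1.991804
  w ← -0.482952 + 0.12·(-1.991804) = -0.721969
w(0.84) ≈ -0.7220

-0.7220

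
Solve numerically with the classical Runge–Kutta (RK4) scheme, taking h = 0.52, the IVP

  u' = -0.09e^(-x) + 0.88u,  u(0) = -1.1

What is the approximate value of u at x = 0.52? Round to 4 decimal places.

-1.7853

RK4: k1 = f(x_n, u_n); k2 = f(x_n + h/2, u_n + (h/2)·k1); k3 = f(x_n + h/2, u_n + (h/2)·k2); k4 = f(x_n + h, u_n + h·k3); u_{n+1} = u_n + (h/6)·(k1 + 2k2 + 2k3 + k4).
x=0.000000, u=-1.100000:
  k1 = f(0.000000, -1.100000) = -1.058000
  k2 = f(0.260000, -1.375080) = -1.279465
  k3 = f(0.260000, -1.432661) = -1.330136
  k4 = f(0.520000, -1.791671) = -1.630177
  u ← -1.100000 + (0.52/6)·(k1 + 2k2 + 2k3 + k4) = -1.785306
u(0.52) ≈ -1.7853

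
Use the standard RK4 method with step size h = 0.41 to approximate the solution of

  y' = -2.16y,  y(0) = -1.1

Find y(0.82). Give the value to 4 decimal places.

RK4: k1 = f(x_n, y_n); k2 = f(x_n + h/2, y_n + (h/2)·k1); k3 = f(x_n + h/2, y_n + (h/2)·k2); k4 = f(x_n + h, y_n + h·k3); y_{n+1} = y_n + (h/6)·(k1 + 2k2 + 2k3 + k4).
x=0.000000, y=-1.100000:
  k1 = f(0.000000, -1.100000) = 2.376000
  k2 = f(0.205000, -0.612920) = 1.323907
  k3 = f(0.205000, -0.828599) = 1.789774
  k4 = f(0.410000, -0.366193) = 0.790976
  y ← -1.100000 + (0.41/6)·(k1 + 2k2 + 2k3 + k4) = -0.458054
x=0.410000, y=-0.458054:
  k1 = f(0.410000, -0.458054) = 0.989396
  k2 = f(0.615000, -0.255227) = 0.551291
  k3 = f(0.615000, -0.345039) = 0.745284
  k4 = f(0.820000, -0.152487) = 0.329372
  y ← -0.458054 + (0.41/6)·(k1 + 2k2 + 2k3 + k4) = -0.190739
y(0.82) ≈ -0.1907

-0.1907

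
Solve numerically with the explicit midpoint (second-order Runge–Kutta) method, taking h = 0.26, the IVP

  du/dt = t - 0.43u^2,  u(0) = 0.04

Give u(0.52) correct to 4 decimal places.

Midpoint: k1 = f(t_n, u_n); k2 = f(t_n + h/2, u_n + (h/2)·k1); u_{n+1} = u_n + h·k2.
t=0.000000, u=0.040000:
  k1 = f(0.000000, 0.040000) = -0.000688
  k2 = f(0.130000, 0.039911) = 0.129315
  u ← 0.040000 + 0.26·0.129315 = 0.073622
t=0.260000, u=0.073622:
  k1 = f(0.260000, 0.073622) = 0.257669
  k2 = f(0.390000, 0.107119) = 0.385066
  u ← 0.073622 + 0.26·0.385066 = 0.173739
u(0.52) ≈ 0.1737

0.1737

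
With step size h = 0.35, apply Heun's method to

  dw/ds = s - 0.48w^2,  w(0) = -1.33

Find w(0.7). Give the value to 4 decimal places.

Heun: k1 = f(s_n, w_n); k2 = f(s_n + h, w_n + h·k1); w_{n+1} = w_n + (h/2)·(k1 + k2).
s=0.000000, w=-1.330000:
  k1 = f(0.000000, -1.330000) = -0.849072
  k2 = f(0.350000, -1.627175) = -0.920896
  w ← -1.330000 + (0.35/2)·(-0.849072 + (-0.920896)) = -1.639744
s=0.350000, w=-1.639744:
  k1 = f(0.350000, -1.639744) = -0.940605
  k2 = f(0.700000, -1.968956) = -1.160859
  w ← -1.639744 + (0.35/2)·(-0.940605 + (-1.160859)) = -2.007501
w(0.7) ≈ -2.0075

-2.0075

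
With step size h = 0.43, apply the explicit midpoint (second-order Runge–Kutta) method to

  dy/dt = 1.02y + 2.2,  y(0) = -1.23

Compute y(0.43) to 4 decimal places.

Midpoint: k1 = f(t_n, y_n); k2 = f(t_n + h/2, y_n + (h/2)·k1); y_{n+1} = y_n + h·k2.
t=0.000000, y=-1.230000:
  k1 = f(0.000000, -1.230000) = 0.945400
  k2 = f(0.215000, -1.026739) = 1.152726
  y ← -1.230000 + 0.43·1.152726 = -0.734328
y(0.43) ≈ -0.7343

-0.7343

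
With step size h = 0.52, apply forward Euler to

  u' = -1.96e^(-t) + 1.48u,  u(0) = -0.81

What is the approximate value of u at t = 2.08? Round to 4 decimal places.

Euler: u_{n+1} = u_n + h·f(t_n, u_n).
t=0.000000, u=-0.810000: f=-3.158800 → u ← -0.810000 + 0.52·(-3.158800) = -2.452576
t=0.520000, u=-2.452576: f=-4.795073 → u ← -2.452576 + 0.52·(-4.795073) = -4.946014
t=1.040000, u=-4.946014: f=-8.012872 → u ← -4.946014 + 0.52·(-8.012872) = -9.112707
t=1.560000, u=-9.112707: f=-13.898673 → u ← -9.112707 + 0.52·(-13.898673) = -16.340017
u(2.08) ≈ -16.3400

-16.3400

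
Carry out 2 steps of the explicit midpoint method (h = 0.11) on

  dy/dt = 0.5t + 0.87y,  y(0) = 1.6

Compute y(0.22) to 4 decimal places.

1.9497

Midpoint: k1 = f(t_n, y_n); k2 = f(t_n + h/2, y_n + (h/2)·k1); y_{n+1} = y_n + h·k2.
t=0.000000, y=1.600000:
  k1 = f(0.000000, 1.600000) = 1.392000
  k2 = f(0.055000, 1.676560) = 1.486107
  y ← 1.600000 + 0.11·1.486107 = 1.763472
t=0.110000, y=1.763472:
  k1 = f(0.110000, 1.763472) = 1.589220
  k2 = f(0.165000, 1.850879) = 1.692765
  y ← 1.763472 + 0.11·1.692765 = 1.949676
y(0.22) ≈ 1.9497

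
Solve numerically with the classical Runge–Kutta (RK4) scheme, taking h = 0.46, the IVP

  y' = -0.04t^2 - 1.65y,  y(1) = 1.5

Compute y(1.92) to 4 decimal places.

RK4: k1 = f(t_n, y_n); k2 = f(t_n + h/2, y_n + (h/2)·k1); k3 = f(t_n + h/2, y_n + (h/2)·k2); k4 = f(t_n + h, y_n + h·k3); y_{n+1} = y_n + (h/6)·(k1 + 2k2 + 2k3 + k4).
t=1.000000, y=1.500000:
  k1 = f(1.000000, 1.500000) = -2.515000
  k2 = f(1.230000, 0.921550) = -1.581074
  k3 = f(1.230000, 1.136353) = -1.935499
  k4 = f(1.460000, 0.609671) = -1.091221
  y ← 1.500000 + (0.46/6)·(k1 + 2k2 + 2k3 + k4) = 0.684315
t=1.460000, y=0.684315:
  k1 = f(1.460000, 0.684315) = -1.214384
  k2 = f(1.690000, 0.405007) = -0.782505
  k3 = f(1.690000, 0.504339) = -0.946404
  k4 = f(1.920000, 0.248970) = -0.558256
  y ← 0.684315 + (0.46/6)·(k1 + 2k2 + 2k3 + k4) = 0.283314
y(1.92) ≈ 0.2833

0.2833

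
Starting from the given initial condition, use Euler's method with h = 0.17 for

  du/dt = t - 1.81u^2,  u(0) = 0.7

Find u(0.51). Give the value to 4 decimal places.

0.4706

Euler: u_{n+1} = u_n + h·f(t_n, u_n).
t=0.000000, u=0.700000: f=-0.886900 → u ← 0.700000 + 0.17·(-0.886900) = 0.549227
t=0.170000, u=0.549227: f=-0.375987 → u ← 0.549227 + 0.17·(-0.375987) = 0.485309
t=0.340000, u=0.485309: f=-0.086300 → u ← 0.485309 + 0.17·(-0.086300) = 0.470638
u(0.51) ≈ 0.4706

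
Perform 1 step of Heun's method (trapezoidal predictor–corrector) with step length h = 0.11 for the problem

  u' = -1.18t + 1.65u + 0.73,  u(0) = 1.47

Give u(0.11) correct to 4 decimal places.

1.8415

Heun: k1 = f(t_n, u_n); k2 = f(t_n + h, u_n + h·k1); u_{n+1} = u_n + (h/2)·(k1 + k2).
t=0.000000, u=1.470000:
  k1 = f(0.000000, 1.470000) = 3.155500
  k2 = f(0.110000, 1.817105) = 3.598423
  u ← 1.470000 + (0.11/2)·(3.155500 + 3.598423) = 1.841466
u(0.11) ≈ 1.8415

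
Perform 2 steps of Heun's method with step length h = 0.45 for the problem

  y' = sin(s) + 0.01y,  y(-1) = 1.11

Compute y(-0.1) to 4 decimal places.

Heun: k1 = f(s_n, y_n); k2 = f(s_n + h, y_n + h·k1); y_{n+1} = y_n + (h/2)·(k1 + k2).
s=-1.000000, y=1.110000:
  k1 = f(-1.000000, 1.110000) = -0.830371
  k2 = f(-0.550000, 0.736333) = -0.515324
  y ← 1.110000 + (0.45/2)·(-0.830371 + (-0.515324)) = 0.807219
s=-0.550000, y=0.807219:
  k1 = f(-0.550000, 0.807219) = -0.514615
  k2 = f(-0.100000, 0.575642) = -0.094077
  y ← 0.807219 + (0.45/2)·(-0.514615 + (-0.094077)) = 0.670263
y(-0.1) ≈ 0.6703

0.6703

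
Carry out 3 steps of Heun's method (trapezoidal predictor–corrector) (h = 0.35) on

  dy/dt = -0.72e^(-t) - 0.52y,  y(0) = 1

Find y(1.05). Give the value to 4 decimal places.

0.2395

Heun: k1 = f(t_n, y_n); k2 = f(t_n + h, y_n + h·k1); y_{n+1} = y_n + (h/2)·(k1 + k2).
t=0.000000, y=1.000000:
  k1 = f(0.000000, 1.000000) = -1.240000
  k2 = f(0.350000, 0.566000) = -0.801695
  y ← 1.000000 + (0.35/2)·(-1.240000 + (-0.801695)) = 0.642703
t=0.350000, y=0.642703:
  k1 = f(0.350000, 0.642703) = -0.841581
  k2 = f(0.700000, 0.348150) = -0.538579
  y ← 0.642703 + (0.35/2)·(-0.841581 + (-0.538579)) = 0.401175
t=0.700000, y=0.401175:
  k1 = f(0.700000, 0.401175) = -0.566153
  k2 = f(1.050000, 0.203022) = -0.357527
  y ← 0.401175 + (0.35/2)·(-0.566153 + (-0.357527)) = 0.239531
y(1.05) ≈ 0.2395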